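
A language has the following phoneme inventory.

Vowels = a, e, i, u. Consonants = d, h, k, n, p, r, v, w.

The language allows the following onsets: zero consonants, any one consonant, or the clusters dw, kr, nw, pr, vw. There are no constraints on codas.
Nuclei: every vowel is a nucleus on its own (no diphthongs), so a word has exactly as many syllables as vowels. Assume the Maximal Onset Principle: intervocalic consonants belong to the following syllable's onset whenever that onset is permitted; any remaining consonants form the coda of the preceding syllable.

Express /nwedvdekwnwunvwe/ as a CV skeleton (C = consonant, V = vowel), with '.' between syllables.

CCVCC.CVCC.CCVC.CCV

Nuclei (vowels): e, e, u, e → 4 syllables.
V1 /e/ – V2 /e/: cluster /dvd/ — the longest permitted-onset suffix is /d/; onset = /d/, preceding coda = /dv/.
V2 /e/ – V3 /u/: /kwnw/ splits as /kw/ + /nw/ (/nw/ is the longest suffix that is a licit onset).
V3 /u/ – V4 /e/: /nvw/ splits as /n/ + /vw/ (/vw/ is the longest suffix that is a licit onset).
Syllabification: nwedv.dekw.nwun.vwe.
Mapping each syllable to C/V: /nwedv/ → CCVCC, /dekw/ → CVCC, /nwun/ → CCVC, /vwe/ → CCV.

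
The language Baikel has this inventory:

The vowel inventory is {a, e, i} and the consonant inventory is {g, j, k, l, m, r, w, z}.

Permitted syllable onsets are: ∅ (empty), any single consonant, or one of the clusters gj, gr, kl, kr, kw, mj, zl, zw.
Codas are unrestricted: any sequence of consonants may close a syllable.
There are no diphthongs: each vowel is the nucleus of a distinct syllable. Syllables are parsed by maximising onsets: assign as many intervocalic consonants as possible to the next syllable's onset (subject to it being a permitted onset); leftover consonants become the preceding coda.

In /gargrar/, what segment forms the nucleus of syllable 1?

a

Nuclei (vowels): a, a → 2 syllables.
The first nucleus (vowel 1 from the left) is /a/.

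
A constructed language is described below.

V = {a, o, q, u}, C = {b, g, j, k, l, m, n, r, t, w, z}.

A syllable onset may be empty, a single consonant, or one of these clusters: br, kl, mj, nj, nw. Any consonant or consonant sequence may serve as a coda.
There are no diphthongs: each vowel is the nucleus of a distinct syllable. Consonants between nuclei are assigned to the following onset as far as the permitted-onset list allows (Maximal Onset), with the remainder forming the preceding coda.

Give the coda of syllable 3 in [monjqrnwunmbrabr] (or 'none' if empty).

nm

Nuclei (vowels): o, q, u, a → 4 syllables.
σ1/σ2 boundary: cluster /nj/ — /nj/ is itself a permitted onset, so the whole cluster goes right; preceding coda = ∅.
σ2/σ3 boundary: cluster /rnw/ — the longest permitted-onset suffix is /nw/; onset = /nw/, preceding coda = /r/.
σ3/σ4 boundary: /nmbr/ — longest licit onset from the right is /br/, leaving /nm/ as coda.
Putting it together: mo.njqr.nwunm.brabr.
Syllable 3 is /nwunm/: onset /nw/, nucleus /u/, coda /nm/.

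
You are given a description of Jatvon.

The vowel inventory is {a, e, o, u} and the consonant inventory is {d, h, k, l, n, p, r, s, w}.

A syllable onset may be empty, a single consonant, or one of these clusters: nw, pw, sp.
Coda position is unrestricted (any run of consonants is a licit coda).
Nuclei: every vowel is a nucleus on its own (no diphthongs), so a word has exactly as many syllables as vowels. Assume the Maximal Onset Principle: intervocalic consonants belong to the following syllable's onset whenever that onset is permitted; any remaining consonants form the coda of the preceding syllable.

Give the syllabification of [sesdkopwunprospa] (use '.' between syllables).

Nuclei (vowels): e, o, u, o, a → 5 syllables.
Between /e/ (V1) and /o/ (V2): /sdk/; trying suffixes from longest down, /k/ is the first permitted one, so coda /sd/ | onset /k/.
Between /o/ (V2) and /u/ (V3): cluster /pw/ — /pw/ is itself a permitted onset, so the whole cluster goes right; preceding coda = ∅.
Between /u/ (V3) and /o/ (V4): /npr/ splits as /np/ + /r/ (/r/ is the longest suffix that is a licit onset).
Between /o/ (V4) and /a/ (V5): cluster /sp/ — /sp/ is itself a permitted onset, so the whole cluster goes right; preceding coda = ∅.

sesd.ko.pwunp.ro.spa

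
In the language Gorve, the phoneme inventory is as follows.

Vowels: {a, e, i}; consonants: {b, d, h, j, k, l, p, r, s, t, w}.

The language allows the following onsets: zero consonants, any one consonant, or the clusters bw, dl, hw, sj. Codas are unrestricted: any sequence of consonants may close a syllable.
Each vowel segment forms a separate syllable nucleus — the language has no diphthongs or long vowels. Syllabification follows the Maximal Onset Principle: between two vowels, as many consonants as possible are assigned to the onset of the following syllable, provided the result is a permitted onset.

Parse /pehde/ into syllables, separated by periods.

Nuclei (vowels): e, e → 2 syllables.
σ1/σ2 boundary: /hd/ — longest licit onset from the right is /d/, leaving /h/ as coda.

peh.de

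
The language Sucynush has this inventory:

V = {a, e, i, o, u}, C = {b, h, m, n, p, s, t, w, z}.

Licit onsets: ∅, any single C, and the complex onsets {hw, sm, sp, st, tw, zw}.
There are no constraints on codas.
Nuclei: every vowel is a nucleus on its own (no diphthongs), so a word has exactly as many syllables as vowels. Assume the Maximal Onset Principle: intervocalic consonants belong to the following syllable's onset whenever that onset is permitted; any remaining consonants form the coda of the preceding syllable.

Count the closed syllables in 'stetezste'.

Nuclei (vowels): e, e, e → 3 syllables.
σ1/σ2 boundary: /t/ is a single consonant, so it becomes the next onset.
σ2/σ3 boundary: /zst/ — longest licit onset from the right is /st/, leaving /z/ as coda.
So the parse is ste.tez.ste.
Classifying each syllable: /ste/ (open), /tez/ (closed), /ste/ (open).
Closed syllables: 1.

1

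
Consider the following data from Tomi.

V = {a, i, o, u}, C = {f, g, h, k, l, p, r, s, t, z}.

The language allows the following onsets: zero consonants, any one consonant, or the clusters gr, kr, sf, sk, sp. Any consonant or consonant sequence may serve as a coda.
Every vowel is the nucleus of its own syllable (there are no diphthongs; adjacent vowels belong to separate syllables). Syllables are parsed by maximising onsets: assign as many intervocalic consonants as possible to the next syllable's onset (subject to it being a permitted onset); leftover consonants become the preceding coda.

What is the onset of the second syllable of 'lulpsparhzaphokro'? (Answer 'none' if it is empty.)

Vowels present: u, a, a, o, o; each is a nucleus, giving 5 syllables.
σ1/σ2 boundary: /lpsp/ — longest licit onset from the right is /sp/, leaving /lp/ as coda.
σ2/σ3 boundary: cluster /rhz/ — the longest permitted-onset suffix is /z/; onset = /z/, preceding coda = /rh/.
σ3/σ4 boundary: /ph/; trying suffixes from longest down, /h/ is the first permitted one, so coda /p/ | onset /h/.
σ4/σ5 boundary: /kr/ is a licit onset in full, so it all attaches to the next syllable.
So the parse is lulp.sparh.zap.ho.kro.
Syllable 2 is /sparh/: onset /sp/, nucleus /a/, coda /rh/.

sp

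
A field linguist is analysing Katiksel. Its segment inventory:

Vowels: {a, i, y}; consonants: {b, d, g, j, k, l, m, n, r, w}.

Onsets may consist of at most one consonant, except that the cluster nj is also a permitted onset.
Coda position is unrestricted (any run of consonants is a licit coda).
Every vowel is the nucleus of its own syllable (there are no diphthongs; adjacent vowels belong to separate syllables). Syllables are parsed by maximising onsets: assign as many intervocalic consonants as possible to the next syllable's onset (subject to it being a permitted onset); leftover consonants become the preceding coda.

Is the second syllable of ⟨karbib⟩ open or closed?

closed

Vowels present: a, i; each is a nucleus, giving 2 syllables.
V1 /a/ – V2 /i/: /rb/ — longest licit onset from the right is /b/, leaving /r/ as coda.
Result: kar.bib.
Syllable 2 is /bib/ with coda /b/, so it is closed.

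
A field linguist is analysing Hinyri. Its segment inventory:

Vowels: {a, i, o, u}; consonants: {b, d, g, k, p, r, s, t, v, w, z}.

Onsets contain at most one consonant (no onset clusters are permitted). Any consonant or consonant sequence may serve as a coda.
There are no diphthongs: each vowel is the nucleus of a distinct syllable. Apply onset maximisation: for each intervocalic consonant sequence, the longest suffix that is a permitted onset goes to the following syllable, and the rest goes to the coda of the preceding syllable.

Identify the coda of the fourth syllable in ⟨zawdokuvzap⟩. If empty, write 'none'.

Vowels present: a, o, u, a; each is a nucleus, giving 4 syllables.
σ1/σ2 boundary: cluster /wd/ — the longest permitted-onset suffix is /d/; onset = /d/, preceding coda = /w/.
σ2/σ3 boundary: just /k/ — single C goes to the following onset.
σ3/σ4 boundary: /vz/; trying suffixes from longest down, /z/ is the first permitted one, so coda /v/ | onset /z/.
Result: zaw.do.kuv.zap.
Syllable 4 is /zap/: onset /z/, nucleus /a/, coda /p/.

p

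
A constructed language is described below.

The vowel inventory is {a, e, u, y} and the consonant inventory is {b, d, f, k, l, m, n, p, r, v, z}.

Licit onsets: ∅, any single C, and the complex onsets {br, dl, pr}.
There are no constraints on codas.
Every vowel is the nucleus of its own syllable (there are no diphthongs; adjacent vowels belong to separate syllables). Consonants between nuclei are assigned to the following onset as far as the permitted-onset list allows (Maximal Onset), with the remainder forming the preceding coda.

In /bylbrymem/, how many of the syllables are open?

1

Nuclei (vowels): y, y, e → 3 syllables.
/y…y/ gap (V1→V2): /lbr/ splits as /l/ + /br/ (/br/ is the longest suffix that is a licit onset).
/y…e/ gap (V2→V3): /m/ is a single consonant, so it becomes the next onset.
Syllabification: byl.bry.mem.
Classifying each syllable: /byl/ (closed), /bry/ (open), /mem/ (closed).
Open syllables: 1.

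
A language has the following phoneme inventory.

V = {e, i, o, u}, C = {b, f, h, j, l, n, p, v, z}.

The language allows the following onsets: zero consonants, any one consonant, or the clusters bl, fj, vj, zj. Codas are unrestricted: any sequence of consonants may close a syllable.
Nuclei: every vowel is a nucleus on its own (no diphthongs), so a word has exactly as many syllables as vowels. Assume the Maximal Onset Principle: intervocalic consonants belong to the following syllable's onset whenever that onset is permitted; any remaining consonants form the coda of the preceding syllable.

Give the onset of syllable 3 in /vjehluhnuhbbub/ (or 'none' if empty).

Vowels present: e, u, u, u; each is a nucleus, giving 4 syllables.
V1 /e/ – V2 /u/: /hl/; trying suffixes from longest down, /l/ is the first permitted one, so coda /h/ | onset /l/.
V2 /u/ – V3 /u/: /hn/; trying suffixes from longest down, /n/ is the first permitted one, so coda /h/ | onset /n/.
V3 /u/ – V4 /u/: /hbb/; trying suffixes from longest down, /b/ is the first permitted one, so coda /hb/ | onset /b/.
Result: vjeh.luh.nuhb.bub.
Syllable 3 is /nuhb/: onset /n/, nucleus /u/, coda /hb/.

n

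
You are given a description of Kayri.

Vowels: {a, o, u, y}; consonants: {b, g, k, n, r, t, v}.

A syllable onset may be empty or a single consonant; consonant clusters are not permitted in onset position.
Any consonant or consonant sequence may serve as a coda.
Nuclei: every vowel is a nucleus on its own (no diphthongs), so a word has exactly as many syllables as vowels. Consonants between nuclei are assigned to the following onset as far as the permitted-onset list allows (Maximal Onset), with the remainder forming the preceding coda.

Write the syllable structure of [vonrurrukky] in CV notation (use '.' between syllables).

Nuclei (vowels): o, u, u, y → 4 syllables.
σ1/σ2 boundary: cluster /nr/ — the longest permitted-onset suffix is /r/; onset = /r/, preceding coda = /n/.
σ2/σ3 boundary: /rr/; trying suffixes from longest down, /r/ is the first permitted one, so coda /r/ | onset /r/.
σ3/σ4 boundary: /kk/ splits as /k/ + /k/ (/k/ is the longest suffix that is a licit onset).
Syllabification: von.rur.ruk.ky.
Mapping each syllable to C/V: /von/ → CVC, /rur/ → CVC, /ruk/ → CVC, /ky/ → CV.

CVC.CVC.CVC.CV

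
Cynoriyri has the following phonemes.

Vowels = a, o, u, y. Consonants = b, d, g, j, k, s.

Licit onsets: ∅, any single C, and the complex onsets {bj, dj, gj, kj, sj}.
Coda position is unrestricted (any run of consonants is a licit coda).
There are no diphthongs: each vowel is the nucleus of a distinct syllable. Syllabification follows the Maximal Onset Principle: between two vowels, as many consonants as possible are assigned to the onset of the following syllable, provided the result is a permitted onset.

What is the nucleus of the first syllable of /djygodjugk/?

Nuclei (vowels): y, o, u → 3 syllables.
The first nucleus (vowel 1 from the left) is /y/.

y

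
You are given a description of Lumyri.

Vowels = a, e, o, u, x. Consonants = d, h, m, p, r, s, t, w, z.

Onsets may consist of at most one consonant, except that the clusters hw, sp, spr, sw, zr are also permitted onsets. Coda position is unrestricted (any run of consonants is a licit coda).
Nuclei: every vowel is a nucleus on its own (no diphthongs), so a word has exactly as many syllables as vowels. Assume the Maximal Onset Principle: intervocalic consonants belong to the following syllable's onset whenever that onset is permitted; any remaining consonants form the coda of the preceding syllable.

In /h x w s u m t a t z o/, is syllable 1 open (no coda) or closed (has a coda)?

closed

Nuclei (vowels): x, u, a, o → 4 syllables.
/x…u/ gap (V1→V2): /ws/; trying suffixes from longest down, /s/ is the first permitted one, so coda /w/ | onset /s/.
/u…a/ gap (V2→V3): /mt/; trying suffixes from longest down, /t/ is the first permitted one, so coda /m/ | onset /t/.
/a…o/ gap (V3→V4): /tz/ splits as /t/ + /z/ (/z/ is the longest suffix that is a licit onset).
Syllabification: hxw.sum.tat.zo.
Syllable 1 is /hxw/ with coda /w/, so it is closed.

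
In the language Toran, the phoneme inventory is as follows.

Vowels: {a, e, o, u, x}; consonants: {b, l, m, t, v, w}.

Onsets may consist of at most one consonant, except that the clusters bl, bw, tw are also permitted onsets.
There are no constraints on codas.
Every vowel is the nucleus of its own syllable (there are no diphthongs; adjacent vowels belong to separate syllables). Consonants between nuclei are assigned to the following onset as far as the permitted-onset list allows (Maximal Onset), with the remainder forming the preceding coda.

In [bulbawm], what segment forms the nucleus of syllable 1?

Vowels present: u, a; each is a nucleus, giving 2 syllables.
The first nucleus (vowel 1 from the left) is /u/.

u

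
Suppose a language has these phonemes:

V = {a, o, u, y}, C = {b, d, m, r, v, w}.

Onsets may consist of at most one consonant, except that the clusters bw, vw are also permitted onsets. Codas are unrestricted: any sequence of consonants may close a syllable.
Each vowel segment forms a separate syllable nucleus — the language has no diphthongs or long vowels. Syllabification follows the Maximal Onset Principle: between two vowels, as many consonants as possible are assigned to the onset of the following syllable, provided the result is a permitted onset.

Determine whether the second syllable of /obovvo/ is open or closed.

closed

The vowels are o, o, o — 3 nuclei, so 3 syllables.
V1 /o/ – V2 /o/: /b/ → onset of the next syllable (single consonants are always licit onsets).
V2 /o/ – V3 /o/: /vv/ splits as /v/ + /v/ (/v/ is the longest suffix that is a licit onset).
So the parse is o.bov.vo.
Syllable 2 is /bov/ with coda /v/, so it is closed.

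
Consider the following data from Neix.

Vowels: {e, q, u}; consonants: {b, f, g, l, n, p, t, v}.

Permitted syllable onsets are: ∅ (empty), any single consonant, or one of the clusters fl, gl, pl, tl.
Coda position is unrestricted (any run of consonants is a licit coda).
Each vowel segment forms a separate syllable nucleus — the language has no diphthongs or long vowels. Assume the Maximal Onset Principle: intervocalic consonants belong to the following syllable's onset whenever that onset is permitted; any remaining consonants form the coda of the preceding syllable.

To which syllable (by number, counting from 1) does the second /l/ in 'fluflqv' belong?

2

The vowels are u, q — 2 nuclei, so 2 syllables.
V1 /u/ – V2 /q/: cluster /fl/ — /fl/ is itself a permitted onset, so the whole cluster goes right; preceding coda = ∅.
So the parse is flu.flqv.
The second /l/ is in the onset of syllable 2 (/flqv/).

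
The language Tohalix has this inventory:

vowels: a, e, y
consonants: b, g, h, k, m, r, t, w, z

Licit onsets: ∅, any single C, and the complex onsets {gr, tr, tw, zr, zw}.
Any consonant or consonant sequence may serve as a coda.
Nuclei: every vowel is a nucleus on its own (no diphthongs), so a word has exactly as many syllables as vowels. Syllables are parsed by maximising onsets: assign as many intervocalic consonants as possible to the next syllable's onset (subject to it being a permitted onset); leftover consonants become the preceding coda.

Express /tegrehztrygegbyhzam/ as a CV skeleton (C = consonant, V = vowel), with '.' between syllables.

CV.CCVCC.CCV.CVC.CVC.CVC

The vowels are e, e, y, e, y, a — 6 nuclei, so 6 syllables.
Between /e/ (V1) and /e/ (V2): /gr/ — entire cluster is a permitted onset → onset /gr/, coda ∅.
Between /e/ (V2) and /y/ (V3): /hztr/; trying suffixes from longest down, /tr/ is the first permitted one, so coda /hz/ | onset /tr/.
Between /y/ (V3) and /e/ (V4): /g/ → onset of the next syllable (single consonants are always licit onsets).
Between /e/ (V4) and /y/ (V5): /gb/ splits as /g/ + /b/ (/b/ is the longest suffix that is a licit onset).
Between /y/ (V5) and /a/ (V6): /hz/; trying suffixes from longest down, /z/ is the first permitted one, so coda /h/ | onset /z/.
Syllabification: te.grehz.try.geg.byh.zam.
Mapping each syllable to C/V: /te/ → CV, /grehz/ → CCVCC, /try/ → CCV, /geg/ → CVC, /byh/ → CVC, /zam/ → CVC.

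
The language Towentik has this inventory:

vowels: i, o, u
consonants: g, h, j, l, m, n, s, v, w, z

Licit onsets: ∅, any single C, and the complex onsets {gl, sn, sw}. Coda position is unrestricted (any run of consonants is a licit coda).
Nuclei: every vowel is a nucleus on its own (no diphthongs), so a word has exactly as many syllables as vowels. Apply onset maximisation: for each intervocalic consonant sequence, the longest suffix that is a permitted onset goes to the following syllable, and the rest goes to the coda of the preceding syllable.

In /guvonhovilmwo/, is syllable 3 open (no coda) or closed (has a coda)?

open

Nuclei (vowels): u, o, o, i, o → 5 syllables.
V1 /u/ – V2 /o/: /v/ → onset of the next syllable (single consonants are always licit onsets).
V2 /o/ – V3 /o/: /nh/; trying suffixes from longest down, /h/ is the first permitted one, so coda /n/ | onset /h/.
V3 /o/ – V4 /i/: just /v/ — single C goes to the following onset.
V4 /i/ – V5 /o/: /lmw/; trying suffixes from longest down, /w/ is the first permitted one, so coda /lm/ | onset /w/.
So the parse is gu.von.ho.vilm.wo.
Syllable 3 is /ho/; it ends in its nucleus with no coda, so it is open.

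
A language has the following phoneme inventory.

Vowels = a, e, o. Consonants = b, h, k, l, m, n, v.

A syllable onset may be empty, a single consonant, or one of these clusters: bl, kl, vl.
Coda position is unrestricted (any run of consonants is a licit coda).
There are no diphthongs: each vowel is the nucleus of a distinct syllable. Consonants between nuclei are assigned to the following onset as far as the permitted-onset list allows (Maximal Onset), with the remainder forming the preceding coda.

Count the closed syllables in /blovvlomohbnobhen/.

Nuclei (vowels): o, o, o, o, e → 5 syllables.
Between /o/ (V1) and /o/ (V2): /vvl/ splits as /v/ + /vl/ (/vl/ is the longest suffix that is a licit onset).
Between /o/ (V2) and /o/ (V3): /m/ → onset of the next syllable (single consonants are always licit onsets).
Between /o/ (V3) and /o/ (V4): /hbn/ — longest licit onset from the right is /n/, leaving /hb/ as coda.
Between /o/ (V4) and /e/ (V5): /bh/ splits as /b/ + /h/ (/h/ is the longest suffix that is a licit onset).
Putting it together: blov.vlo.mohb.nob.hen.
Classifying each syllable: /blov/ (closed), /vlo/ (open), /mohb/ (closed), /nob/ (closed), /hen/ (closed).
Closed syllables: 4.

4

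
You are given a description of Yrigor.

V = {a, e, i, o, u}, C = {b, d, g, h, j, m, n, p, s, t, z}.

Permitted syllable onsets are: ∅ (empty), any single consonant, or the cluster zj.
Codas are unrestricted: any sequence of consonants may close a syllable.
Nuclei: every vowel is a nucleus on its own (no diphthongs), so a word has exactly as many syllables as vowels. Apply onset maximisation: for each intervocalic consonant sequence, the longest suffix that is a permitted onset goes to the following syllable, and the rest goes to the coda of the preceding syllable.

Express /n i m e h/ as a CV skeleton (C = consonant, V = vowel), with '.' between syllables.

CV.CVC

The vowels are i, e — 2 nuclei, so 2 syllables.
σ1/σ2 boundary: /m/ is a single consonant, so it becomes the next onset.
Syllabification: ni.meh.
Mapping each syllable to C/V: /ni/ → CV, /meh/ → CVC.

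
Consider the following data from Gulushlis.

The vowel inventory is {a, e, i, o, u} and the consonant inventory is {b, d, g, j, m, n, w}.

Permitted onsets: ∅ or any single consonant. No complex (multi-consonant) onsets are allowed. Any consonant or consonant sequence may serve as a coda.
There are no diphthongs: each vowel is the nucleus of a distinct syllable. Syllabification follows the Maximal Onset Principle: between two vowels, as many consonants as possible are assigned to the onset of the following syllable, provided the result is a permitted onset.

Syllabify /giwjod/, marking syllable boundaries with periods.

giw.jod

Vowels present: i, o; each is a nucleus, giving 2 syllables.
Between /i/ (V1) and /o/ (V2): /wj/ — longest licit onset from the right is /j/, leaving /w/ as coda.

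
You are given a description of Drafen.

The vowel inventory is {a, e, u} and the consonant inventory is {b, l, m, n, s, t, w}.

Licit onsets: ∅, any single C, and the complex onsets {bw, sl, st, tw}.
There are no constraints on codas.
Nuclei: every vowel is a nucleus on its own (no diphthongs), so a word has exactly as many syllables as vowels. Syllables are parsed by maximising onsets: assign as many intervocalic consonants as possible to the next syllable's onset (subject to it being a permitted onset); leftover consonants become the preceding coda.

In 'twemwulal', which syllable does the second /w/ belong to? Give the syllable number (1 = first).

Vowels present: e, u, a; each is a nucleus, giving 3 syllables.
V1 /e/ – V2 /u/: cluster /mw/ — the longest permitted-onset suffix is /w/; onset = /w/, preceding coda = /m/.
V2 /u/ – V3 /a/: /l/ is a single consonant, so it becomes the next onset.
Result: twem.wu.lal.
The second /w/ is in the onset of syllable 2 (/wu/).

2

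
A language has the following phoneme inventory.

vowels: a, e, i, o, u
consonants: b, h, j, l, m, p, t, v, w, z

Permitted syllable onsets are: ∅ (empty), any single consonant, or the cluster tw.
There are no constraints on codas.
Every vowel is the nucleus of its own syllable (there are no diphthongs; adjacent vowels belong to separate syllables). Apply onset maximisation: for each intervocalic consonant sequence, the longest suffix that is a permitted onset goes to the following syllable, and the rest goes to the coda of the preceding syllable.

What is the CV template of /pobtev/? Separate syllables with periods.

The vowels are o, e — 2 nuclei, so 2 syllables.
Between /o/ (V1) and /e/ (V2): cluster /bt/ — the longest permitted-onset suffix is /t/; onset = /t/, preceding coda = /b/.
Putting it together: pob.tev.
Mapping each syllable to C/V: /pob/ → CVC, /tev/ → CVC.

CVC.CVC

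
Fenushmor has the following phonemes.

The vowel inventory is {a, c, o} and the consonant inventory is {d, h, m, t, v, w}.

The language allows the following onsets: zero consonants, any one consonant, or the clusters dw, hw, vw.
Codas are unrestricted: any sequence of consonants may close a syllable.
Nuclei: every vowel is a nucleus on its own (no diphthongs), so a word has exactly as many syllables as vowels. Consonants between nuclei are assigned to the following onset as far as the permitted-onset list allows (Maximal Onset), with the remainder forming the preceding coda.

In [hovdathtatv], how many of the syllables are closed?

Nuclei (vowels): o, a, a → 3 syllables.
/o…a/ gap (V1→V2): /vd/; trying suffixes from longest down, /d/ is the first permitted one, so coda /v/ | onset /d/.
/a…a/ gap (V2→V3): cluster /tht/ — the longest permitted-onset suffix is /t/; onset = /t/, preceding coda = /th/.
Syllabification: hov.dath.tatv.
Classifying each syllable: /hov/ (closed), /dath/ (closed), /tatv/ (closed).
Closed syllables: 3.

3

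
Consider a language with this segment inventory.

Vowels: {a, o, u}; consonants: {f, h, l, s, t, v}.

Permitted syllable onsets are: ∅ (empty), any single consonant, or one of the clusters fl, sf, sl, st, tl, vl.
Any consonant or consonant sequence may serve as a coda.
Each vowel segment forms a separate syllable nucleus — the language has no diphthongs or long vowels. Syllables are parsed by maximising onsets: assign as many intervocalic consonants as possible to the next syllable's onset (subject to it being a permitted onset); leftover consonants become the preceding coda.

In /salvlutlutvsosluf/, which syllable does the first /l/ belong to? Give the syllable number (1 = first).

1

The vowels are a, u, u, o, u — 5 nuclei, so 5 syllables.
V1 /a/ – V2 /u/: /lvl/ splits as /l/ + /vl/ (/vl/ is the longest suffix that is a licit onset).
V2 /u/ – V3 /u/: cluster /tl/ — /tl/ is itself a permitted onset, so the whole cluster goes right; preceding coda = ∅.
V3 /u/ – V4 /o/: /tvs/; trying suffixes from longest down, /s/ is the first permitted one, so coda /tv/ | onset /s/.
V4 /o/ – V5 /u/: /sl/ is a licit onset in full, so it all attaches to the next syllable.
Result: sal.vlu.tlutv.so.sluf.
The first /l/ is in the coda of syllable 1 (/sal/).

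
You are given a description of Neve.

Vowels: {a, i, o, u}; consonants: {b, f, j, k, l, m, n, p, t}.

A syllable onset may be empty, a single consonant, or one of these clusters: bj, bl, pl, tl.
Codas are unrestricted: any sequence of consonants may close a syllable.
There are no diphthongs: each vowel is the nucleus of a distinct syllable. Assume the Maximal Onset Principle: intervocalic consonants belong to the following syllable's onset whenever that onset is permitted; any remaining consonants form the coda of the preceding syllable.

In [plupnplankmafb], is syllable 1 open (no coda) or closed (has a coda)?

closed

The vowels are u, a, a — 3 nuclei, so 3 syllables.
/u…a/ gap (V1→V2): /pnpl/; trying suffixes from longest down, /pl/ is the first permitted one, so coda /pn/ | onset /pl/.
/a…a/ gap (V2→V3): /nkm/ — longest licit onset from the right is /m/, leaving /nk/ as coda.
Syllabification: plupn.plank.mafb.
Syllable 1 is /plupn/ with coda /pn/, so it is closed.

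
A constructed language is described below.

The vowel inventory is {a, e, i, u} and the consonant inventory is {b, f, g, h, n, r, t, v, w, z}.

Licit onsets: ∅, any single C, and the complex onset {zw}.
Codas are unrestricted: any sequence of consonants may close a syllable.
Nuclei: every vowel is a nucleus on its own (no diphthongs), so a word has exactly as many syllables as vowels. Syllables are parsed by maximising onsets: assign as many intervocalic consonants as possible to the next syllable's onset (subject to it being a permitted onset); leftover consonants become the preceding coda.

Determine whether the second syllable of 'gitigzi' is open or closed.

Nuclei (vowels): i, i, i → 3 syllables.
σ1/σ2 boundary: /t/ is a single consonant, so it becomes the next onset.
σ2/σ3 boundary: /gz/ — longest licit onset from the right is /z/, leaving /g/ as coda.
So the parse is gi.tig.zi.
Syllable 2 is /tig/ with coda /g/, so it is closed.

closed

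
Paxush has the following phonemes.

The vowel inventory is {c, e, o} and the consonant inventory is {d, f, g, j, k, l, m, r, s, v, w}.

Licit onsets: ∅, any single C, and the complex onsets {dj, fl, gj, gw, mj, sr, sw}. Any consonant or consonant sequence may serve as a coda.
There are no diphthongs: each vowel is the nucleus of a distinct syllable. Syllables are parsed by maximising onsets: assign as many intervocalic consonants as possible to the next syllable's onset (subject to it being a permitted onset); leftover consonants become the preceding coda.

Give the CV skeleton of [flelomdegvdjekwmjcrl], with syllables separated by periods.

Vowels present: e, o, e, e, c; each is a nucleus, giving 5 syllables.
Between /e/ (V1) and /o/ (V2): /l/ is a single consonant, so it becomes the next onset.
Between /o/ (V2) and /e/ (V3): /md/ — longest licit onset from the right is /d/, leaving /m/ as coda.
Between /e/ (V3) and /e/ (V4): /gvdj/ splits as /gv/ + /dj/ (/dj/ is the longest suffix that is a licit onset).
Between /e/ (V4) and /c/ (V5): /kwmj/ — longest licit onset from the right is /mj/, leaving /kw/ as coda.
Syllabification: fle.lom.degv.djekw.mjcrl.
Mapping each syllable to C/V: /fle/ → CCV, /lom/ → CVC, /degv/ → CVCC, /djekw/ → CCVCC, /mjcrl/ → CCVCC.

CCV.CVC.CVCC.CCVCC.CCVCC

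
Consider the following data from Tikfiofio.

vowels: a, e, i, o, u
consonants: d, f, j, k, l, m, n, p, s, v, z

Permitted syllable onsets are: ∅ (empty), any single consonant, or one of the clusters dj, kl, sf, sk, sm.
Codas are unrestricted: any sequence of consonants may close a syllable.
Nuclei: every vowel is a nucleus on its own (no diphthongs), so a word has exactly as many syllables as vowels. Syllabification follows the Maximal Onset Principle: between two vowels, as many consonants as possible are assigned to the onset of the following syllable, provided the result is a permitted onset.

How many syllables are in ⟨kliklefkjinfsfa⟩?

The vowels are i, e, i, a — 4 nuclei, so 4 syllables.

4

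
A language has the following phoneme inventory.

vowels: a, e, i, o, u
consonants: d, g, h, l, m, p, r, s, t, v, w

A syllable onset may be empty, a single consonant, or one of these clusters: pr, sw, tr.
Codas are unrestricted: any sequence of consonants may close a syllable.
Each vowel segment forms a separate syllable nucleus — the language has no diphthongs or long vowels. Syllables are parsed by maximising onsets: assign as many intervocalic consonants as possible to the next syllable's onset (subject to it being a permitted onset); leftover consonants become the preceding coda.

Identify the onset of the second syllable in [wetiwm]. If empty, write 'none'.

t

The vowels are e, i — 2 nuclei, so 2 syllables.
Between /e/ (V1) and /i/ (V2): /t/ is a single consonant, so it becomes the next onset.
So the parse is we.tiwm.
Syllable 2 is /tiwm/: onset /t/, nucleus /i/, coda /wm/.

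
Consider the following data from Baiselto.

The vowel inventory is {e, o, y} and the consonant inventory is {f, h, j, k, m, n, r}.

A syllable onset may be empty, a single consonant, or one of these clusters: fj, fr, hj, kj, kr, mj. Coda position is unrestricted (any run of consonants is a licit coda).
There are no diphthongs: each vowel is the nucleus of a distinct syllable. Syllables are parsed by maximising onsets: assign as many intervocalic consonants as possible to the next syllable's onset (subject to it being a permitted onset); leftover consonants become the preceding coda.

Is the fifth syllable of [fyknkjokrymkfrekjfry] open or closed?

The vowels are y, o, y, e, y — 5 nuclei, so 5 syllables.
Between /y/ (V1) and /o/ (V2): /knkj/ — longest licit onset from the right is /kj/, leaving /kn/ as coda.
Between /o/ (V2) and /y/ (V3): cluster /kr/ — /kr/ is itself a permitted onset, so the whole cluster goes right; preceding coda = ∅.
Between /y/ (V3) and /e/ (V4): cluster /mkfr/ — the longest permitted-onset suffix is /fr/; onset = /fr/, preceding coda = /mk/.
Between /e/ (V4) and /y/ (V5): /kjfr/ splits as /kj/ + /fr/ (/fr/ is the longest suffix that is a licit onset).
Result: fykn.kjo.krymk.frekj.fry.
Syllable 5 is /fry/; it ends in its nucleus with no coda, so it is open.

open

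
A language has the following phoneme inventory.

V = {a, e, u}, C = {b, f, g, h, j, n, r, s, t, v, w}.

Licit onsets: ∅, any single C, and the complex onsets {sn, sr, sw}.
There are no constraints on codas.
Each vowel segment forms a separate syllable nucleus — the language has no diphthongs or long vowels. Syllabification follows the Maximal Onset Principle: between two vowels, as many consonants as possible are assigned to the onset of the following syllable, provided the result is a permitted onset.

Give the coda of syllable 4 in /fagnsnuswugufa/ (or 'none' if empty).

none

The vowels are a, u, u, u, a — 5 nuclei, so 5 syllables.
σ1/σ2 boundary: /gnsn/ splits as /gn/ + /sn/ (/sn/ is the longest suffix that is a licit onset).
σ2/σ3 boundary: /sw/ is a licit onset in full, so it all attaches to the next syllable.
σ3/σ4 boundary: /g/ is a single consonant, so it becomes the next onset.
σ4/σ5 boundary: just /f/ — single C goes to the following onset.
Result: fagn.snu.swu.gu.fa.
Syllable 4 is /gu/: onset /g/, nucleus /u/, coda ∅.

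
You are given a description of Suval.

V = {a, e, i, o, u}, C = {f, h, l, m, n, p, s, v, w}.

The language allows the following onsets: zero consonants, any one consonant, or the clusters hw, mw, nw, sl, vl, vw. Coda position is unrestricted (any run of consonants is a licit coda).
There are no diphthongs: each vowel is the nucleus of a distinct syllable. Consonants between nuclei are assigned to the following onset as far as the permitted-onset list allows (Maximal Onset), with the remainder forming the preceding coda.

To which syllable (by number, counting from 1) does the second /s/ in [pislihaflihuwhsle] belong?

Nuclei (vowels): i, i, a, i, u, e → 6 syllables.
Between /i/ (V1) and /i/ (V2): /sl/ is a licit onset in full, so it all attaches to the next syllable.
Between /i/ (V2) and /a/ (V3): just /h/ — single C goes to the following onset.
Between /a/ (V3) and /i/ (V4): /fl/ — longest licit onset from the right is /l/, leaving /f/ as coda.
Between /i/ (V4) and /u/ (V5): /h/ is a single consonant, so it becomes the next onset.
Between /u/ (V5) and /e/ (V6): /whsl/; trying suffixes from longest down, /sl/ is the first permitted one, so coda /wh/ | onset /sl/.
Putting it together: pi.sli.haf.li.huwh.sle.
The second /s/ is in the onset of syllable 6 (/sle/).

6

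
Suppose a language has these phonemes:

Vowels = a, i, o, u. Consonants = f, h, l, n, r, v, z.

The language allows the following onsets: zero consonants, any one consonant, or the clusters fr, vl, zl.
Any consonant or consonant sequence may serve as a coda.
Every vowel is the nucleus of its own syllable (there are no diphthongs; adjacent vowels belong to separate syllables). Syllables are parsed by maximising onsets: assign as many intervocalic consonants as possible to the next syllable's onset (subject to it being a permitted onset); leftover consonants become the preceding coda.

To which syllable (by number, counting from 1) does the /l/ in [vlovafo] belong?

Nuclei (vowels): o, a, o → 3 syllables.
/o…a/ gap (V1→V2): /v/ is a single consonant, so it becomes the next onset.
/a…o/ gap (V2→V3): /f/ → onset of the next syllable (single consonants are always licit onsets).
Syllabification: vlo.va.fo.
The /l/ is in the onset of syllable 1 (/vlo/).

1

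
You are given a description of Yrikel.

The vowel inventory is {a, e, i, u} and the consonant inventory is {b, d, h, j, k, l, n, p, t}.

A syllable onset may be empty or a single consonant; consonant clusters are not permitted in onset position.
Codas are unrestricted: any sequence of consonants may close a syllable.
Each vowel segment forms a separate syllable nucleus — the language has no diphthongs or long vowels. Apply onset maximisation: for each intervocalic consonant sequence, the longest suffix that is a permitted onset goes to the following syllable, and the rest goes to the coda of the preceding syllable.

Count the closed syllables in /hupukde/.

The vowels are u, u, e — 3 nuclei, so 3 syllables.
/u…u/ gap (V1→V2): just /p/ — single C goes to the following onset.
/u…e/ gap (V2→V3): /kd/ splits as /k/ + /d/ (/d/ is the longest suffix that is a licit onset).
Result: hu.puk.de.
Classifying each syllable: /hu/ (open), /puk/ (closed), /de/ (open).
Closed syllables: 1.

1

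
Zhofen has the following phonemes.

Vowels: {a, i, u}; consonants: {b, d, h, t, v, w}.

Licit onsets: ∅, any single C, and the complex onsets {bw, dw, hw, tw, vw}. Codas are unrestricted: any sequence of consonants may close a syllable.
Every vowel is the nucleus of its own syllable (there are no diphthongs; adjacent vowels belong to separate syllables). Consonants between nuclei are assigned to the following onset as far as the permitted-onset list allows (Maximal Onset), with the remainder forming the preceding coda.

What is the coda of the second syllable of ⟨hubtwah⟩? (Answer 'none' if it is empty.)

The vowels are u, a — 2 nuclei, so 2 syllables.
σ1/σ2 boundary: /btw/ — longest licit onset from the right is /tw/, leaving /b/ as coda.
So the parse is hub.twah.
Syllable 2 is /twah/: onset /tw/, nucleus /a/, coda /h/.

h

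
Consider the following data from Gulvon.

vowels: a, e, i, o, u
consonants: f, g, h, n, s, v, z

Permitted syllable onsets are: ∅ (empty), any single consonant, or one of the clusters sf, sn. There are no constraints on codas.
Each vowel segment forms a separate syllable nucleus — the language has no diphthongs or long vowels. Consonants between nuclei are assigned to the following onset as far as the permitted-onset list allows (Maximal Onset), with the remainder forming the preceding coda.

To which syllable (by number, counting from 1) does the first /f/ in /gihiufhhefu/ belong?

3

Nuclei (vowels): i, i, u, e, u → 5 syllables.
/i…i/ gap (V1→V2): /h/ → onset of the next syllable (single consonants are always licit onsets).
/i…u/ gap (V2→V3): hiatus — the boundary sits between the two vowels.
/u…e/ gap (V3→V4): /fhh/; trying suffixes from longest down, /h/ is the first permitted one, so coda /fh/ | onset /h/.
/e…u/ gap (V4→V5): /f/ is a single consonant, so it becomes the next onset.
Result: gi.hi.ufh.he.fu.
The first /f/ is in the coda of syllable 3 (/ufh/).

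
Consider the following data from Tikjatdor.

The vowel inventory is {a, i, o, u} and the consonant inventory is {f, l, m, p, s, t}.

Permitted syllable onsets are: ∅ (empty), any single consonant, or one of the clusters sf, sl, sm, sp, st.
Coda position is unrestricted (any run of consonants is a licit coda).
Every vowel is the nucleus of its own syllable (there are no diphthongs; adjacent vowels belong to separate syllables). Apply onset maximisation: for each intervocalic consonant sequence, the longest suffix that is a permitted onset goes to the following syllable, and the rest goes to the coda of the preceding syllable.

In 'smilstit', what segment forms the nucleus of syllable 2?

The vowels are i, i — 2 nuclei, so 2 syllables.
The second nucleus (vowel 2 from the left) is /i/.

i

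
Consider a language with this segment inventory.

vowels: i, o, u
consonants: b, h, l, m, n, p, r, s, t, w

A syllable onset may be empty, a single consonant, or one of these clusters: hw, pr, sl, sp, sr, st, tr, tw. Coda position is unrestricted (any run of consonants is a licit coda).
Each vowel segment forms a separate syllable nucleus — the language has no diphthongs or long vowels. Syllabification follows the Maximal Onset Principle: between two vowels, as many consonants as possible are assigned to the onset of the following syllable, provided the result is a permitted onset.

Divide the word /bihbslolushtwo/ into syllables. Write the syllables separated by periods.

The vowels are i, o, u, o — 4 nuclei, so 4 syllables.
Between /i/ (V1) and /o/ (V2): /hbsl/ splits as /hb/ + /sl/ (/sl/ is the longest suffix that is a licit onset).
Between /o/ (V2) and /u/ (V3): /l/ is a single consonant, so it becomes the next onset.
Between /u/ (V3) and /o/ (V4): /shtw/ splits as /sh/ + /tw/ (/tw/ is the longest suffix that is a licit onset).

bihb.slo.lush.two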